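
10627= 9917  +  710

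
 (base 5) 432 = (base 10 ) 117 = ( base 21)5C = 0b1110101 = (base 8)165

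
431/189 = 2+53/189 = 2.28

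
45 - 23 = 22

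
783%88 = 79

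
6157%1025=7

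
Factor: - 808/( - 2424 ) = 1/3 = 3^( - 1 )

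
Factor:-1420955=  - 5^1 *284191^1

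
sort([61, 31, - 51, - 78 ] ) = [ - 78,  -  51, 31  ,  61] 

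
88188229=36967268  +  51220961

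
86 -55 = 31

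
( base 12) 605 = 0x365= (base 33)qb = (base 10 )869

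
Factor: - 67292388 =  - 2^2*3^2*23^1*67^1 * 1213^1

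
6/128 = 3/64 = 0.05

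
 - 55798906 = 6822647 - 62621553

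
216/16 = 13 + 1/2 = 13.50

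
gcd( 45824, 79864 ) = 8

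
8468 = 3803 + 4665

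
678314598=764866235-86551637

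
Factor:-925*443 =-5^2*37^1 * 443^1=-409775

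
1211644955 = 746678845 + 464966110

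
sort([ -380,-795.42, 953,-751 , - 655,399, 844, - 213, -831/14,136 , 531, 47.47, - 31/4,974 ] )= [-795.42  , - 751, - 655,  -  380,  -  213,- 831/14, - 31/4, 47.47 , 136, 399,531,844, 953, 974]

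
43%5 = 3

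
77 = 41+36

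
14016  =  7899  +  6117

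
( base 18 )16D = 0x1bd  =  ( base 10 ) 445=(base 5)3240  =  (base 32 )dt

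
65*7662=498030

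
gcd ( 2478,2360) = 118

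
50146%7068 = 670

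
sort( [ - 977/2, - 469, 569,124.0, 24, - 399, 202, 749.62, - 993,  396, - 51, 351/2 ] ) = [ - 993 , - 977/2, - 469,-399 ,- 51, 24 , 124.0, 351/2, 202,396, 569, 749.62 ] 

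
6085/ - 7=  - 6085/7  =  - 869.29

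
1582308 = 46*34398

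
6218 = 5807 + 411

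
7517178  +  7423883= 14941061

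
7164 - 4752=2412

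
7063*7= 49441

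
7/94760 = 7/94760 = 0.00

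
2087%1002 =83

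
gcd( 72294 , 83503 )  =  1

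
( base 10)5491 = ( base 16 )1573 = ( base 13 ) 2665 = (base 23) A8H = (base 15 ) 1961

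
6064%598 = 84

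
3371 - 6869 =-3498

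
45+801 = 846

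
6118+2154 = 8272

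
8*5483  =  43864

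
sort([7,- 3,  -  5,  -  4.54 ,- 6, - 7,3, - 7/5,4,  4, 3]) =[-7, - 6, - 5, -4.54,-3, - 7/5,3 , 3,4,4,7]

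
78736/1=78736  =  78736.00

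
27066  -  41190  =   - 14124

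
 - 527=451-978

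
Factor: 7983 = 3^2 * 887^1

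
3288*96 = 315648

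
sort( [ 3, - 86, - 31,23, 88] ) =[ - 86, - 31, 3 , 23,88]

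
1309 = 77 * 17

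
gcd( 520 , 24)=8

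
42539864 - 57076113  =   - 14536249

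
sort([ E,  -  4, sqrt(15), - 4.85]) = [ - 4.85, - 4, E,sqrt(15 )]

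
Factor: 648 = 2^3 * 3^4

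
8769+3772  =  12541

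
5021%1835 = 1351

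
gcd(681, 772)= 1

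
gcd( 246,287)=41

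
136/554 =68/277=0.25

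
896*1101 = 986496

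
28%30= 28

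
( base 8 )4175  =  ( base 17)78e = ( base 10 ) 2173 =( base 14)b13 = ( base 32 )23t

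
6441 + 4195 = 10636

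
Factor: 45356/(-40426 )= - 2^1*23^1* 41^(-1 ) = - 46/41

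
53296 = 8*6662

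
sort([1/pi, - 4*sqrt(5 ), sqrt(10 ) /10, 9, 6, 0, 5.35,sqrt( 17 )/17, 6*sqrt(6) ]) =[ - 4*sqrt ( 5 ),0,  sqrt( 17)/17,  sqrt(10 )/10, 1/pi,5.35, 6, 9, 6*sqrt( 6)]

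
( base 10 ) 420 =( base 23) i6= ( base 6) 1540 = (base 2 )110100100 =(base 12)2B0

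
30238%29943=295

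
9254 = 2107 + 7147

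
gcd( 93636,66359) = 1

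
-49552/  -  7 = 7078 +6/7 = 7078.86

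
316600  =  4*79150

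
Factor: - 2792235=  -  3^1*5^1*186149^1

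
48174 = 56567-8393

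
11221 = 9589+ 1632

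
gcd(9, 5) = 1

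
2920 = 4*730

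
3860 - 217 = 3643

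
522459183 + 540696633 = 1063155816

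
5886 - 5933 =-47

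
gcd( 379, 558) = 1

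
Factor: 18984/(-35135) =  - 2^3*3^1*5^ ( - 1) * 7^1*113^1*7027^( - 1 ) 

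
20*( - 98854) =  - 1977080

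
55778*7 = 390446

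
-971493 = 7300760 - 8272253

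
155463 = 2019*77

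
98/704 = 49/352 = 0.14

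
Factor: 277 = 277^1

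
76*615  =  46740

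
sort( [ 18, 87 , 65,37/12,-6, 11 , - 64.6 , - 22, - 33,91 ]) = [ - 64.6, - 33, - 22,-6, 37/12, 11 , 18, 65, 87,  91 ]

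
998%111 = 110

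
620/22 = 310/11 = 28.18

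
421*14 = 5894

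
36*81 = 2916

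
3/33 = 1/11 =0.09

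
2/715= 2/715 = 0.00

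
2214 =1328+886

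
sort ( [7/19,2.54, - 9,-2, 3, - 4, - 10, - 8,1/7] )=[ - 10, - 9,-8, - 4, - 2, 1/7, 7/19,2.54  ,  3 ] 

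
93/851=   93/851 = 0.11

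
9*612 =5508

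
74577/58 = 74577/58 = 1285.81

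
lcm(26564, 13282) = 26564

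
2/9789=2/9789 = 0.00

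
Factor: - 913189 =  - 17^1 * 53717^1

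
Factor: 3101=7^1*443^1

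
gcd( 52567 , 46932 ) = 1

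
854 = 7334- 6480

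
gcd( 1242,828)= 414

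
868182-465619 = 402563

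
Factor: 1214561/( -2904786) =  - 2^( - 1) * 3^( - 2) *23^1*52807^1*161377^( - 1)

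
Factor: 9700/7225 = 388/289=2^2*17^(  -  2) * 97^1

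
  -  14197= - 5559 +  - 8638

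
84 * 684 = 57456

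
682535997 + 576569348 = 1259105345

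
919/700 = 919/700 = 1.31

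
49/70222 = 49/70222 = 0.00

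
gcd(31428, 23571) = 7857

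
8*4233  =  33864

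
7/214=7/214= 0.03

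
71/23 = 3 + 2/23 = 3.09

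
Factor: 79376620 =2^2*5^1*1289^1* 3079^1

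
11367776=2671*4256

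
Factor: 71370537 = 3^1*7^1 * 29^1*117193^1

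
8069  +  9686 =17755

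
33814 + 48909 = 82723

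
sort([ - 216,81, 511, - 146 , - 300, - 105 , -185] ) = [ - 300, -216 ,  -  185, - 146, - 105, 81, 511 ] 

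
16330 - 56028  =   - 39698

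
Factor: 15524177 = 53^1*292909^1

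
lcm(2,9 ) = 18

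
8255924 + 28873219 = 37129143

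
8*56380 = 451040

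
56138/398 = 141  +  10/199 = 141.05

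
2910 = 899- - 2011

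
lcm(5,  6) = 30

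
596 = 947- 351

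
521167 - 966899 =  - 445732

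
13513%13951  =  13513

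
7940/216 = 36 + 41/54 = 36.76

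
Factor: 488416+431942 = 920358 = 2^1*3^2* 51131^1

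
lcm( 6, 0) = 0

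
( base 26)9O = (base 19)DB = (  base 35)7d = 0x102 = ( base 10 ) 258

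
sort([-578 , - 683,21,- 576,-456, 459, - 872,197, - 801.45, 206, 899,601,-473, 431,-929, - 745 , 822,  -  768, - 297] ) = [-929, - 872,-801.45, - 768,-745,  -  683, - 578,-576, -473, - 456, - 297,21,  197,  206,431, 459,601, 822, 899]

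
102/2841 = 34/947 = 0.04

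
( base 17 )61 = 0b1100111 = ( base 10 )103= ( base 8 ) 147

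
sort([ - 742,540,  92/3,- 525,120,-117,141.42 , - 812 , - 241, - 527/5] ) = [ - 812, - 742, - 525 , - 241,- 117, - 527/5, 92/3, 120, 141.42, 540 ] 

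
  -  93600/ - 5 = 18720 + 0/1=18720.00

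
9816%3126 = 438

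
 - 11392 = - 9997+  - 1395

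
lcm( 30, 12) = 60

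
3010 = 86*35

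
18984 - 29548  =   - 10564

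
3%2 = 1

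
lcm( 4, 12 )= 12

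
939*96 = 90144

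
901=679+222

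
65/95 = 13/19 =0.68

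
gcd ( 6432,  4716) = 12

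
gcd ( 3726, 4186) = 46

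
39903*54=2154762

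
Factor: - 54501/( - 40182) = 2^( - 1) * 181^( -1)*491^1  =  491/362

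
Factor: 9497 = 9497^1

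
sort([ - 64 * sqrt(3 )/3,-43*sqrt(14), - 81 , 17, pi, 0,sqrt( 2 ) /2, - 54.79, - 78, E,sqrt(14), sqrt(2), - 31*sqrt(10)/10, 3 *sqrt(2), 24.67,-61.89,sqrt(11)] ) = [-43*sqrt(14 ), - 81, - 78, - 61.89, - 54.79,-64*sqrt(3 ) /3 , - 31*sqrt( 10 )/10,0,sqrt(2 )/2, sqrt(2),E, pi, sqrt( 11 ),sqrt(14 ),3*sqrt( 2),17 , 24.67 ] 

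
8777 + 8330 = 17107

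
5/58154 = 5/58154 = 0.00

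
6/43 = 6/43 = 0.14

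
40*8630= 345200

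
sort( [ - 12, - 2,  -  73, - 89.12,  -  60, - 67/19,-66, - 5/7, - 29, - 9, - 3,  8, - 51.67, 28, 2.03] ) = [ - 89.12, - 73, - 66, - 60, - 51.67, - 29, - 12,- 9, - 67/19, - 3, - 2, - 5/7 , 2.03, 8, 28 ] 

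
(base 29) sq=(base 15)3AD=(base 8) 1506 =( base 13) 4C6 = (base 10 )838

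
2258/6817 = 2258/6817=0.33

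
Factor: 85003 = 167^1 * 509^1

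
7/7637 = 1/1091 = 0.00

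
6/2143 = 6/2143=0.00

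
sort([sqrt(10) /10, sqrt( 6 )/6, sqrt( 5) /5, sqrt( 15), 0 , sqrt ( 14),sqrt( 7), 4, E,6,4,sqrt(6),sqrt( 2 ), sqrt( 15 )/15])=[0,sqrt(15)/15,sqrt(10 )/10,sqrt (6)/6,  sqrt( 5) /5, sqrt(2) , sqrt( 6 ),sqrt( 7) , E,sqrt( 14 ), sqrt( 15 ), 4 , 4 , 6]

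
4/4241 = 4/4241 = 0.00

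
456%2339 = 456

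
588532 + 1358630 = 1947162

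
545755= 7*77965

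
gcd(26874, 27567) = 9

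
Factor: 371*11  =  7^1 * 11^1*53^1=4081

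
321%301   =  20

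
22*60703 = 1335466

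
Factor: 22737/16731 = 53/39 = 3^( - 1 )*13^( - 1)*53^1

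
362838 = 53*6846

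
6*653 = 3918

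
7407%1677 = 699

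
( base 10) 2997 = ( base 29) 3GA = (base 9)4100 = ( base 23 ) 5F7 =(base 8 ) 5665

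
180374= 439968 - 259594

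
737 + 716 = 1453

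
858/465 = 1 + 131/155= 1.85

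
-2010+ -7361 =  - 9371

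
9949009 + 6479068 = 16428077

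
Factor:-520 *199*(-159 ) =16453320 = 2^3*3^1*5^1*13^1*53^1*199^1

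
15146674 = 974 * 15551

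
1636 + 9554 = 11190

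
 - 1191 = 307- 1498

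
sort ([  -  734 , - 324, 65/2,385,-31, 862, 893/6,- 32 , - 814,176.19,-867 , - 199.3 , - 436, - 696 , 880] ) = [ - 867 , -814, - 734, - 696, - 436, -324, - 199.3, - 32 , - 31,65/2,893/6,176.19 , 385,  862,880] 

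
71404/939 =76 + 40/939 = 76.04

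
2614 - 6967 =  - 4353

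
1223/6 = 203 + 5/6=203.83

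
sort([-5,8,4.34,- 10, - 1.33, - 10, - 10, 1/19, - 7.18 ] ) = [-10, - 10, - 10, - 7.18, - 5, - 1.33, 1/19, 4.34, 8]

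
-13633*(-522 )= 7116426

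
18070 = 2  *9035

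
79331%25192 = 3755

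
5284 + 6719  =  12003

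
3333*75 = 249975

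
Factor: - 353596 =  - 2^2*109^1 * 811^1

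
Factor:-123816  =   - 2^3*3^1*7^1*11^1*67^1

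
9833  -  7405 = 2428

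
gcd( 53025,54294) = 3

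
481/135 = 3 + 76/135 = 3.56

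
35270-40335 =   -  5065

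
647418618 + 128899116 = 776317734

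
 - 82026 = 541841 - 623867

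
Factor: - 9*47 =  - 423 = -  3^2*47^1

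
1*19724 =19724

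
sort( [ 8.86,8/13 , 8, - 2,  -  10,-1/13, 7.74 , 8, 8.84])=[ - 10,-2,-1/13,8/13,7.74,  8, 8,8.84,8.86 ] 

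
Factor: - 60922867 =- 331^1*184057^1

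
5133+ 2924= 8057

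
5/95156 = 5/95156 = 0.00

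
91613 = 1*91613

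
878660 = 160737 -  - 717923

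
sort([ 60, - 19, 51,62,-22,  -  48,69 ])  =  [ - 48, - 22,-19, 51,60,62 , 69]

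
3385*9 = 30465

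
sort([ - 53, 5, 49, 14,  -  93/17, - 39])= [ - 53, - 39, - 93/17, 5 , 14, 49 ]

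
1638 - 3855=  - 2217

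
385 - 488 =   -  103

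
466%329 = 137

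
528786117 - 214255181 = 314530936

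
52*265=13780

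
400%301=99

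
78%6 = 0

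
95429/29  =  95429/29 = 3290.66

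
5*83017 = 415085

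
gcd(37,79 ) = 1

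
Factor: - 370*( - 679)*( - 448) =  - 112551040=- 2^7*5^1*7^2 *37^1 * 97^1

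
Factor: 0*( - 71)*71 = 0   =  0^1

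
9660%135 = 75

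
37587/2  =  18793 + 1/2 =18793.50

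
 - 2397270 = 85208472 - 87605742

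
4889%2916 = 1973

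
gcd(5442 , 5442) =5442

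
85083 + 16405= 101488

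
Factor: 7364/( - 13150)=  - 2^1 *5^(-2)*7^1 = - 14/25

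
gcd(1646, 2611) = 1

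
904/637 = 1 + 267/637= 1.42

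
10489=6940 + 3549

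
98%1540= 98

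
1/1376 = 1/1376 = 0.00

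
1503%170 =143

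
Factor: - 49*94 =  - 4606=-2^1*7^2*47^1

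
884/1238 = 442/619 = 0.71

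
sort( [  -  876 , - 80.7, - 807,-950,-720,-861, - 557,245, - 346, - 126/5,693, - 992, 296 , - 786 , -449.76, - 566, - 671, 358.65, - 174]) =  [ - 992, - 950, - 876, - 861, -807, - 786, - 720 ,  -  671, - 566 , - 557, - 449.76,-346, - 174, - 80.7, -126/5 , 245, 296, 358.65 , 693 ] 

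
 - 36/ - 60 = 3/5=0.60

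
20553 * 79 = 1623687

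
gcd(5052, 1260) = 12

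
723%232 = 27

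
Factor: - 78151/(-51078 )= 2^( - 1)*3^(-1)*31^1*2521^1*8513^( - 1)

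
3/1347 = 1/449= 0.00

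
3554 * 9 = 31986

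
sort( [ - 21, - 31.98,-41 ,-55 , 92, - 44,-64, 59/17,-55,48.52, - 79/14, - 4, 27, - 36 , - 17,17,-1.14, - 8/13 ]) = [- 64,-55,-55,-44 , - 41, - 36,-31.98, - 21, - 17, - 79/14, - 4, - 1.14, - 8/13, 59/17,17,27, 48.52, 92]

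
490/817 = 490/817 = 0.60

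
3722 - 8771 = -5049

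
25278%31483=25278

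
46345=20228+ 26117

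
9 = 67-58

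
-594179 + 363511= - 230668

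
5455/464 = 11 + 351/464  =  11.76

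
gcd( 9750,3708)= 6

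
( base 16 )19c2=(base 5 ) 202334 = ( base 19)i51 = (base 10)6594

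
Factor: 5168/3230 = 8/5 = 2^3*5^( - 1) 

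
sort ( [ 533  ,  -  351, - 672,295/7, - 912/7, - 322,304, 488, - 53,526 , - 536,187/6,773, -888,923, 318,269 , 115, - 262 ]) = [ - 888, - 672, - 536, - 351, - 322, - 262, -912/7, - 53,187/6,295/7,115, 269,304,318, 488, 526,533,773, 923] 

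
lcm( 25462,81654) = 2367966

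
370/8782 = 185/4391 = 0.04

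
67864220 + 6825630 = 74689850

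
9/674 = 9/674 = 0.01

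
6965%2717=1531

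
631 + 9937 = 10568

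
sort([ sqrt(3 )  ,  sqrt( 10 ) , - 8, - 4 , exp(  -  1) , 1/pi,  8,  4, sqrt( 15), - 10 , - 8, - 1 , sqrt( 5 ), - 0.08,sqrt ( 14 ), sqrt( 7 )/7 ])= [ - 10, - 8 , - 8 , - 4, - 1,  -  0.08,1/pi,exp( - 1),sqrt ( 7)/7,sqrt(3 ), sqrt( 5),sqrt( 10 ),sqrt(  14) , sqrt( 15 ),  4,  8]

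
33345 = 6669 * 5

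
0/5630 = 0 = 0.00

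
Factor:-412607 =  - 13^1*  17^1*1867^1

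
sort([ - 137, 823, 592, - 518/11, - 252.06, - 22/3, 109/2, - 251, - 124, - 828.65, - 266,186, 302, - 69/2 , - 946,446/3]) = [ - 946 , - 828.65, - 266, - 252.06, -251,-137, - 124, - 518/11, - 69/2, - 22/3,109/2, 446/3,186, 302,592,823 ]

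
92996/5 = 18599 + 1/5 = 18599.20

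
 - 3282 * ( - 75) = 246150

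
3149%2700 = 449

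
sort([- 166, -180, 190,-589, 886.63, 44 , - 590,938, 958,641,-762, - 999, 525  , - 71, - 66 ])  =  [ - 999, - 762,-590,-589, - 180 ,-166,- 71 , -66,44, 190,525 , 641,886.63, 938, 958]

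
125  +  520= 645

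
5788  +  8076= 13864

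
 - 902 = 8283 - 9185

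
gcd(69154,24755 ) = 1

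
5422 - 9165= -3743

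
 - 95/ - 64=1+31/64=1.48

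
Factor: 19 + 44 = 3^2*7^1 = 63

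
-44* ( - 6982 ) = 307208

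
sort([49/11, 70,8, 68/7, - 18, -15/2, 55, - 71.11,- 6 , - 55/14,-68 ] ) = [ - 71.11, - 68, - 18, - 15/2, - 6, - 55/14, 49/11,  8,  68/7, 55,70 ]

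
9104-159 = 8945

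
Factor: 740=2^2 * 5^1*37^1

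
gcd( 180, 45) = 45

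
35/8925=1/255=0.00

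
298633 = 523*571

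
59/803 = 59/803 = 0.07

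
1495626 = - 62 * ( - 24123)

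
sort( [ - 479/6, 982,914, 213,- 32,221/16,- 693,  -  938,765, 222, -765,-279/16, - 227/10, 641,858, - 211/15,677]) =[ - 938, - 765, - 693, - 479/6,-32,-227/10, - 279/16, - 211/15,221/16,213,  222,  641,677, 765,858 , 914,982]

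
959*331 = 317429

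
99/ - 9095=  - 1  +  8996/9095 =- 0.01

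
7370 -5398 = 1972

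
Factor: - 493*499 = -17^1 * 29^1*499^1 = - 246007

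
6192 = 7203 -1011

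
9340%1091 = 612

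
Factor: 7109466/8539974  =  1184911/1423329  =  3^( - 1)*7^1*13^1  *29^1*449^1*474443^ (-1)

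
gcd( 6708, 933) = 3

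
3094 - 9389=-6295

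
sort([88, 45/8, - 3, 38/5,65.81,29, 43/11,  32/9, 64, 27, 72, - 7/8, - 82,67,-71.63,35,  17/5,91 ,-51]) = [ - 82, - 71.63, - 51, - 3, - 7/8,17/5,32/9, 43/11,45/8, 38/5,27,29,35,64, 65.81,67,72, 88, 91 ] 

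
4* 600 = 2400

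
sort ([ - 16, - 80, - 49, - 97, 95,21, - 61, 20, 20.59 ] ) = [ -97, - 80, - 61, - 49, - 16, 20, 20.59,  21,  95] 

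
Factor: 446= 2^1*223^1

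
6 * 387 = 2322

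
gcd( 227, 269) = 1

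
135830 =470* 289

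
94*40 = 3760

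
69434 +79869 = 149303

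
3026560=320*9458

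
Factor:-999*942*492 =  - 2^3*3^5*37^1*41^1 *157^1 = - 463000536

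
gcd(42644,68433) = 1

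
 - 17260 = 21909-39169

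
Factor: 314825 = 5^2*7^2*257^1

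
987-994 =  - 7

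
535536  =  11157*48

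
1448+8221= 9669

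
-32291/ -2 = 32291/2 = 16145.50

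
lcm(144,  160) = 1440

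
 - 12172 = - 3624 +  - 8548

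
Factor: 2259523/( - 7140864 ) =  - 2^(  -  9)*3^( - 1 )*7^1 * 59^1*4649^(-1)*5471^1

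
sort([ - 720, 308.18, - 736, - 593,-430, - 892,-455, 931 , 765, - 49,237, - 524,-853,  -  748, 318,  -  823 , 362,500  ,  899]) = [ - 892,  -  853, - 823, - 748,-736,-720,-593, - 524, - 455, -430, - 49 , 237, 308.18, 318, 362,500,765,  899, 931]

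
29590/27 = 29590/27 = 1095.93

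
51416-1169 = 50247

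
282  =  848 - 566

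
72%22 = 6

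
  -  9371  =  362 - 9733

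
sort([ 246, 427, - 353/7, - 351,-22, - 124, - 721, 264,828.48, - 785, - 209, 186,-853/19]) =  [ - 785 , - 721, - 351, - 209,- 124,  -  353/7, - 853/19, - 22,186, 246,264 , 427,  828.48 ]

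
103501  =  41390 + 62111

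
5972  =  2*2986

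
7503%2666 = 2171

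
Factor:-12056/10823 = - 2^3 * 11^1*79^( - 1 ) = - 88/79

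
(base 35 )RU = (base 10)975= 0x3CF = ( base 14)4D9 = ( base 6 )4303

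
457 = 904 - 447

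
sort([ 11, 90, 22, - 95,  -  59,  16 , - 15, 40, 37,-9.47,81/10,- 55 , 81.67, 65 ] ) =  [ - 95 ,  -  59, - 55, - 15, - 9.47, 81/10, 11,16,  22,37,40, 65, 81.67,90]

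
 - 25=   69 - 94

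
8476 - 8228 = 248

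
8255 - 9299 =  - 1044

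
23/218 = 23/218=0.11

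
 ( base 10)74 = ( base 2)1001010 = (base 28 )2i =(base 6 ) 202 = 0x4A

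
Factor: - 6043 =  - 6043^1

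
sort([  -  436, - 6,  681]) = [ - 436, - 6,681 ] 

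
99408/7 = 99408/7 = 14201.14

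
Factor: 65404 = 2^2 * 83^1*197^1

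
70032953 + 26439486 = 96472439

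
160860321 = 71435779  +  89424542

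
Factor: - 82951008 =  - 2^5 * 3^1*7^1*123439^1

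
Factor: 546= 2^1 * 3^1*7^1*13^1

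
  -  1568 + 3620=2052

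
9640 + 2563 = 12203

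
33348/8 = 4168 + 1/2 = 4168.50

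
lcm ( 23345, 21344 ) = 747040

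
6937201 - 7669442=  - 732241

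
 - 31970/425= -76 + 66/85=- 75.22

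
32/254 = 16/127=0.13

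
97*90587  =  8786939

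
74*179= 13246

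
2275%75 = 25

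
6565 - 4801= 1764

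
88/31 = 2  +  26/31 = 2.84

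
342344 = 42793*8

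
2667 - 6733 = -4066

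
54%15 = 9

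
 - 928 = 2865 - 3793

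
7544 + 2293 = 9837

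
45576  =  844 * 54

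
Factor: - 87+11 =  - 76 = -2^2* 19^1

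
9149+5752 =14901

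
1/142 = 1/142 = 0.01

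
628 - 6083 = - 5455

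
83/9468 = 83/9468=0.01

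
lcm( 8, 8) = 8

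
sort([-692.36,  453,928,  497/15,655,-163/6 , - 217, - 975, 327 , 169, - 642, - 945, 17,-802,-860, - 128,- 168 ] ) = [ - 975, - 945, - 860, - 802, - 692.36, - 642, - 217, - 168, - 128, - 163/6, 17,497/15, 169, 327,  453 , 655, 928]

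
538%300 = 238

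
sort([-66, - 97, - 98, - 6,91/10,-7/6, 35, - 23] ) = [ - 98 ,-97 ,-66, - 23,-6,-7/6 , 91/10,35]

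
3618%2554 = 1064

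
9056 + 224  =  9280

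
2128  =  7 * 304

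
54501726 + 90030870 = 144532596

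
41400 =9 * 4600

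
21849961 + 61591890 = 83441851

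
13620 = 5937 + 7683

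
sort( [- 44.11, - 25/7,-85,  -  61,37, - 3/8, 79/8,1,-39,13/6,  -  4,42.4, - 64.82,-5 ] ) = [ - 85,  -  64.82,  -  61,-44.11, - 39, - 5 , -4, -25/7, -3/8, 1,13/6, 79/8,37, 42.4] 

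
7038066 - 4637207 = 2400859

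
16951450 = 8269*2050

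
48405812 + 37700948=86106760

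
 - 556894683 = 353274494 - 910169177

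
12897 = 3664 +9233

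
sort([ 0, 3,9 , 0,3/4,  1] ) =[ 0, 0, 3/4, 1 , 3, 9 ] 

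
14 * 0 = 0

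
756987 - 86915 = 670072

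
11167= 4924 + 6243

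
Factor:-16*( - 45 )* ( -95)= -2^4*3^2 * 5^2*19^1 = -68400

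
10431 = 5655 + 4776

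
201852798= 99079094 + 102773704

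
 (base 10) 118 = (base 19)64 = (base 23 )53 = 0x76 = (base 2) 1110110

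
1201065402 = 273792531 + 927272871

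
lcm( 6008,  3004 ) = 6008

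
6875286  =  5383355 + 1491931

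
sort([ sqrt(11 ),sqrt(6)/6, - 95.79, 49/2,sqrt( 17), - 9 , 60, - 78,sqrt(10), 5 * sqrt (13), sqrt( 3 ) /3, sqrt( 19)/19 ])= [ - 95.79,  -  78, - 9, sqrt(19) /19, sqrt( 6) /6,sqrt(3) /3 , sqrt( 10 ),sqrt ( 11), sqrt( 17), 5*sqrt( 13), 49/2, 60]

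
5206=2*2603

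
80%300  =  80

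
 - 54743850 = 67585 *( - 810)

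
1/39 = 1/39 = 0.03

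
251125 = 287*875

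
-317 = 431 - 748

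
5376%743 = 175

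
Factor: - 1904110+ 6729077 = 7^1*479^1 * 1439^1  =  4824967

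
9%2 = 1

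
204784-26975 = 177809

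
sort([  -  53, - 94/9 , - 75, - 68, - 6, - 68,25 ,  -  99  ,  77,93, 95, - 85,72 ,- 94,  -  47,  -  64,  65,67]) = [ - 99,  -  94, - 85, - 75, - 68,-68 ,  -  64, - 53 ,  -  47, - 94/9  ,-6,25,65, 67,72 , 77,93,95 ]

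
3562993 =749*4757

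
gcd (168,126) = 42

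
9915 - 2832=7083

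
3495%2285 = 1210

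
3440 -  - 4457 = 7897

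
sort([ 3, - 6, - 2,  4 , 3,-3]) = [ - 6,- 3,-2 , 3,3, 4 ]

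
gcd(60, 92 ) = 4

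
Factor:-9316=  - 2^2*17^1*137^1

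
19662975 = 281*69975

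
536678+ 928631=1465309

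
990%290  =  120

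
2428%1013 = 402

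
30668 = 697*44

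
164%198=164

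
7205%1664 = 549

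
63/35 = 1 + 4/5 = 1.80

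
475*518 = 246050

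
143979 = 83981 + 59998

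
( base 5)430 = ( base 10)115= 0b1110011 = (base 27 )47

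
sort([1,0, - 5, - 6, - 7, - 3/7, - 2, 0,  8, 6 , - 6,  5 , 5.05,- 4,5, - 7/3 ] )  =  [ - 7,-6, - 6  , - 5,-4,-7/3, - 2, - 3/7, 0,  0,1,5,5,5.05,  6, 8] 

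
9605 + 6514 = 16119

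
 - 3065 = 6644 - 9709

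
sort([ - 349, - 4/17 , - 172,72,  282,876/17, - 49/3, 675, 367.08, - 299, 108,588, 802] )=[ - 349, - 299, - 172,  -  49/3, - 4/17, 876/17,72, 108, 282, 367.08,  588, 675,802] 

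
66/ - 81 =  -1 + 5/27 = - 0.81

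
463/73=6+25/73 = 6.34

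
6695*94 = 629330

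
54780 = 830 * 66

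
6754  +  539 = 7293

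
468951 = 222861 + 246090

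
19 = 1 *19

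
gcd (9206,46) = 2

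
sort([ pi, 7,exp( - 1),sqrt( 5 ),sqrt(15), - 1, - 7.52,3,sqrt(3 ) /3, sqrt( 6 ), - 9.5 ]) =[ - 9.5, - 7.52,- 1,exp ( - 1),sqrt(3)/3 , sqrt (5),sqrt(6 ),3,pi , sqrt( 15 ), 7 ] 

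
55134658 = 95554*577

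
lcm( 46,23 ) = 46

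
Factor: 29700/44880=2^( - 2 ) *3^2*5^1*17^( - 1) = 45/68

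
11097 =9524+1573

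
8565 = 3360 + 5205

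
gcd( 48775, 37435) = 5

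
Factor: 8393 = 7^1 * 11^1 *109^1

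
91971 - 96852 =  - 4881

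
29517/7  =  4216 + 5/7 = 4216.71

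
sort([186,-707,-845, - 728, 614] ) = [ - 845, - 728, - 707, 186,614]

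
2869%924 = 97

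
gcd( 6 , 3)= 3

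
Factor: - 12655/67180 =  - 2^( - 2 )*2531^1*3359^ ( - 1)=- 2531/13436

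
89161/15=89161/15 = 5944.07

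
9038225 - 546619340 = -537581115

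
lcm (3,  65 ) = 195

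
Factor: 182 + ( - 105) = 77 = 7^1*11^1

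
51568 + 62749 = 114317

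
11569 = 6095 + 5474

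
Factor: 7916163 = 3^1 * 23^1*47^1*2441^1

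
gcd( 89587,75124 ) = 1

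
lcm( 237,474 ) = 474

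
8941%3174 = 2593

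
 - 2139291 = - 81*26411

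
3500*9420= 32970000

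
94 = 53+41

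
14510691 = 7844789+6665902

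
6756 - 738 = 6018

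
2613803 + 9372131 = 11985934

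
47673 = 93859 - 46186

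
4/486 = 2/243  =  0.01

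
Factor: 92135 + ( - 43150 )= 48985= 5^1*97^1 * 101^1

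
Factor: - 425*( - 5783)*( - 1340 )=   -  2^2 * 5^3*17^1*67^1 * 5783^1 = - 3293418500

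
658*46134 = 30356172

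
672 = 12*56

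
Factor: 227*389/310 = 2^ ( -1)*5^( - 1)*31^( - 1)*227^1*389^1 = 88303/310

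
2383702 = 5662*421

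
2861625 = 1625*1761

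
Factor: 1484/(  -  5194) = - 2/7 = - 2^1*7^( - 1) 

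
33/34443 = 11/11481 = 0.00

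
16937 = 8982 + 7955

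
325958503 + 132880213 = 458838716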